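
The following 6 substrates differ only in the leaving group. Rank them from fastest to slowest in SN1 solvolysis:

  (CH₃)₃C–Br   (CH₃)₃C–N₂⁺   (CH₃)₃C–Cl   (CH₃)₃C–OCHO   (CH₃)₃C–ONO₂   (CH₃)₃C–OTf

(CH₃)₃C–N₂⁺ > (CH₃)₃C–OTf > (CH₃)₃C–Br > (CH₃)₃C–Cl > (CH₃)₃C–ONO₂ > (CH₃)₃C–OCHO

Same R in every case — rank the leaving groups.
Rank by basicity of the departing species: weakest base leaves most easily.
(CH₃)₃C–N₂⁺ loses N₂: no meaningful conjugate acid; N₂ departs as an exceptionally stable neutral molecule
(CH₃)₃C–OTf loses OTf⁻: pKₐ(CF₃SO₃H (triflic acid)) ≈ -14
(CH₃)₃C–Br loses Br⁻: pKₐ(HBr) ≈ -9
(CH₃)₃C–Cl loses Cl⁻: pKₐ(HCl) ≈ -7
(CH₃)₃C–ONO₂ loses NO₃⁻: pKₐ(HNO₃) ≈ -1.3
(CH₃)₃C–OCHO loses HCOO⁻: pKₐ(HCOOH) ≈ 3.8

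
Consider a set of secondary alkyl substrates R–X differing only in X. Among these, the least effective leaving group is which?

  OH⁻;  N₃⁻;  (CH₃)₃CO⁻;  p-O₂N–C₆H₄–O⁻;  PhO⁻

Rank by basicity of the departing species: weakest base leaves most easily.
N₃⁻: pKₐ(HN₃) ≈ 4.7
p-O₂N–C₆H₄–O⁻: pKₐ(p-nitrophenol) ≈ 7.2
PhO⁻: pKₐ(C₆H₅OH (phenol)) ≈ 10
OH⁻: pKₐ(H₂O) ≈ 15.7
(CH₃)₃CO⁻: pKₐ(t-BuOH) ≈ 18

(CH₃)₃CO⁻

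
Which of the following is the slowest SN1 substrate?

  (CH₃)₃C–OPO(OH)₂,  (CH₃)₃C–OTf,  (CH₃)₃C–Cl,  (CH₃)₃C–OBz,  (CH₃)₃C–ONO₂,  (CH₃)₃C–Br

With the same alkyl group throughout, only the leaving group differentiates the rates.
Rank by basicity of the departing species: weakest base leaves most easily.
(CH₃)₃C–OTf loses OTf⁻: pKₐ(CF₃SO₃H (triflic acid)) ≈ -14
(CH₃)₃C–Br loses Br⁻: pKₐ(HBr) ≈ -9
(CH₃)₃C–Cl loses Cl⁻: pKₐ(HCl) ≈ -7
(CH₃)₃C–ONO₂ loses NO₃⁻: pKₐ(HNO₃) ≈ -1.3
(CH₃)₃C–OPO(OH)₂ loses H₂PO₄⁻: pKₐ(H₃PO₄) ≈ 2.1
(CH₃)₃C–OBz loses PhCOO⁻: pKₐ(C₆H₅COOH) ≈ 4.2

(CH₃)₃C–OBz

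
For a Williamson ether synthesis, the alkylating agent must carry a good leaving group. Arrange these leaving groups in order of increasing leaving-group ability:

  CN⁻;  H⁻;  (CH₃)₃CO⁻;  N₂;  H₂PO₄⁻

H⁻ < (CH₃)₃CO⁻ < CN⁻ < H₂PO₄⁻ < N₂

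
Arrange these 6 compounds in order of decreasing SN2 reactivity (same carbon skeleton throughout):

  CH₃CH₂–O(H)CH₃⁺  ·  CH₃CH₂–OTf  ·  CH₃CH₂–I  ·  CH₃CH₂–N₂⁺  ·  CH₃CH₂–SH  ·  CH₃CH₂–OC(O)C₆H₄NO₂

CH₃CH₂–N₂⁺ > CH₃CH₂–OTf > CH₃CH₂–I > CH₃CH₂–O(H)CH₃⁺ > CH₃CH₂–OC(O)C₆H₄NO₂ > CH₃CH₂–SH

With the same alkyl group throughout, only the leaving group differentiates the rates.
A good leaving group is a weak base: the lower the pKₐ of its conjugate acid, the more readily it departs.
CH₃CH₂–N₂⁺ loses N₂: no meaningful conjugate acid; N₂ departs as an exceptionally stable neutral molecule
CH₃CH₂–OTf loses OTf⁻: pKₐ(CF₃SO₃H (triflic acid)) ≈ -14
CH₃CH₂–I loses I⁻: pKₐ(HI) ≈ -10
CH₃CH₂–O(H)CH₃⁺ loses R'OH: pKₐ(R'OH₂⁺) ≈ -2.4
CH₃CH₂–OC(O)C₆H₄NO₂ loses p-O₂N–C₆H₄–COO⁻: pKₐ(p-nitrobenzoic acid) ≈ 3.4
CH₃CH₂–SH loses HS⁻: pKₐ(H₂S) ≈ 7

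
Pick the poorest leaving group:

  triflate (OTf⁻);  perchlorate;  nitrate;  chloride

The more stable X⁻ (or X) is on its own — i.e. the weaker a base it is — the better a leaving group it makes.
triflate (OTf⁻): pKₐ(CF₃SO₃H (triflic acid)) ≈ -14
perchlorate: pKₐ(HClO₄) ≈ -10
chloride: pKₐ(HCl) ≈ -7
nitrate: pKₐ(HNO₃) ≈ -1.3

nitrate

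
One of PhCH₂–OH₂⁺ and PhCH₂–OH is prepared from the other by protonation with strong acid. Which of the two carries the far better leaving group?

PhCH₂–OH₂⁺

From PhCH₂–OH the departing group would be OH⁻ (pKₐ(H₂O) ≈ 15.7). Strong base; essentially never leaves without prior activation.
From PhCH₂–OH₂⁺ the leaving group is H₂O (pKₐ(H₃O⁺) ≈ -1.7). Neutral; leaves from a protonated alcohol (R–OH₂⁺).
Protonation with strong acid works by converting the leaving group from hydroxide to neutral water, making PhCH₂–OH₂⁺ enormously more reactive.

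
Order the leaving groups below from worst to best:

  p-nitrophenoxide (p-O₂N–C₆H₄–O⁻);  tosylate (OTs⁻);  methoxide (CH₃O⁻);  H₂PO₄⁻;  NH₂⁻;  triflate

NH₂⁻ < methoxide (CH₃O⁻) < p-nitrophenoxide (p-O₂N–C₆H₄–O⁻) < H₂PO₄⁻ < tosylate (OTs⁻) < triflate

triflate: pKₐ(CF₃SO₃H (triflic acid)) ≈ -14 — charge spread over three oxygens and a CF₃ group; the premier leaving group in synthesis
tosylate (OTs⁻): pKₐ(p-CH₃C₆H₄SO₃H (TsOH)) ≈ -2.8 — resonance-delocalised arenesulfonate
H₂PO₄⁻: pKₐ(H₃PO₄) ≈ 2.1 — moderate base; biological leaving group after further activation
p-nitrophenoxide (p-O₂N–C₆H₄–O⁻): pKₐ(p-nitrophenol) ≈ 7.2 — nitro group delocalises the charge; the classic chromogenic LG
methoxide (CH₃O⁻): pKₐ(CH₃OH) ≈ 15.5
NH₂⁻: pKₐ(NH₃) ≈ 38
Reversing gives the worst-to-best order requested.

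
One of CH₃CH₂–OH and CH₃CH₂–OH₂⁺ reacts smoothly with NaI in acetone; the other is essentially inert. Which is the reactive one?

CH₃CH₂–OH₂⁺

From CH₃CH₂–OH the departing group would be OH⁻ (pKₐ(H₂O) ≈ 15.7). Strong base; essentially never leaves without prior activation.
From CH₃CH₂–OH₂⁺ the leaving group is H₂O (pKₐ(H₃O⁺) ≈ -1.7). Neutral; leaves from a protonated alcohol (R–OH₂⁺).
(In practice CH₃CH₂–OH₂⁺ is made from CH₃CH₂–OH by protonation with strong acid, converting the leaving group from hydroxide to neutral water.)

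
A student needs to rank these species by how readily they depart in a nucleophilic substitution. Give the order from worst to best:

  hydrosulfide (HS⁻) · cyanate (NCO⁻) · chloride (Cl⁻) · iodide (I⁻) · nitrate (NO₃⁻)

hydrosulfide (HS⁻) < cyanate (NCO⁻) < nitrate (NO₃⁻) < chloride (Cl⁻) < iodide (I⁻)

Leaving-group ability tracks the stability of the departed species; conjugate-acid pKₐ is the usual yardstick (lower pKₐ → better LG).
iodide (I⁻): pKₐ(HI) ≈ -10 — large, highly polarisable; very weak base
chloride (Cl⁻): pKₐ(HCl) ≈ -7 — moderately weak base
nitrate (NO₃⁻): pKₐ(HNO₃) ≈ -1.3 — resonance-delocalised over three oxygens
cyanate (NCO⁻): pKₐ(HOCN) ≈ 3.5
hydrosulfide (HS⁻): pKₐ(H₂S) ≈ 7
The question asks for worst first, so the sequence is read in increasing leaving-group ability.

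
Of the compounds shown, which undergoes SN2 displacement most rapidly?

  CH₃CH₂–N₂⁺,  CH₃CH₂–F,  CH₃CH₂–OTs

The skeletons are identical, so relative rate is governed entirely by leaving-group ability.
The more stable X⁻ (or X) is on its own — i.e. the weaker a base it is — the better a leaving group it makes.
CH₃CH₂–N₂⁺ loses N₂: no meaningful conjugate acid; N₂ departs as an exceptionally stable neutral molecule
CH₃CH₂–OTs loses OTs⁻: pKₐ(p-CH₃C₆H₄SO₃H (TsOH)) ≈ -2.8
CH₃CH₂–F loses F⁻: pKₐ(HF) ≈ 3.2

CH₃CH₂–N₂⁺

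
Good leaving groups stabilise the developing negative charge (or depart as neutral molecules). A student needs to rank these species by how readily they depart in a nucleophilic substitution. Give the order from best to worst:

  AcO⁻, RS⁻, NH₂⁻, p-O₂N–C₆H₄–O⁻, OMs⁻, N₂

N₂ > OMs⁻ > AcO⁻ > p-O₂N–C₆H₄–O⁻ > RS⁻ > NH₂⁻

Rank by basicity of the departing species: weakest base leaves most easily.
N₂: no meaningful conjugate acid; N₂ departs as an exceptionally stable neutral molecule
OMs⁻: pKₐ(CH₃SO₃H (MsOH)) ≈ -1.9
AcO⁻: pKₐ(CH₃COOH) ≈ 4.8
p-O₂N–C₆H₄–O⁻: pKₐ(p-nitrophenol) ≈ 7.2
RS⁻: pKₐ(RSH (a thiol)) ≈ 10.5
NH₂⁻: pKₐ(NH₃) ≈ 38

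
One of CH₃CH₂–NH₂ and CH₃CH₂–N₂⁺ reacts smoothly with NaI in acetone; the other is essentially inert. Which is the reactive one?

From CH₃CH₂–NH₂ the departing group would be NH₂⁻ (pKₐ(NH₃) ≈ 38). Extremely strong base; never a leaving group.
From CH₃CH₂–N₂⁺ the leaving group is N₂ (no meaningful conjugate acid; N₂ departs as an exceptionally stable neutral molecule).
(In practice CH₃CH₂–N₂⁺ is made from CH₃CH₂–NH₂ by diazotisation (NaNO₂ / HCl, 0 °C), generating a diazonium salt that expels N₂.)

CH₃CH₂–N₂⁺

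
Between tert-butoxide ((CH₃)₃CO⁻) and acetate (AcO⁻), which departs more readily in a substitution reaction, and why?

acetate (AcO⁻)

acetate (AcO⁻) is the better leaving group.
pKₐ(CH₃COOH) ≈ 4.8 versus pKₐ(t-BuOH) ≈ 18: acetate (AcO⁻) is the much weaker base.
Resonance-stabilised but still a weak base.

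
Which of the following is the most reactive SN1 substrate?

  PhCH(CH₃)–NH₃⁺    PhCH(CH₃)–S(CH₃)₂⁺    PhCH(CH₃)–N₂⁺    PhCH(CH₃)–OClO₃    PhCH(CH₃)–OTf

PhCH(CH₃)–N₂⁺

Same R in every case — rank the leaving groups.
Rank by basicity of the departing species: weakest base leaves most easily.
PhCH(CH₃)–N₂⁺ loses N₂: no meaningful conjugate acid; N₂ departs as an exceptionally stable neutral molecule
PhCH(CH₃)–OTf loses OTf⁻: pKₐ(CF₃SO₃H (triflic acid)) ≈ -14
PhCH(CH₃)–OClO₃ loses ClO₄⁻: pKₐ(HClO₄) ≈ -10
PhCH(CH₃)–S(CH₃)₂⁺ loses SR'₂: pKₐ(R'₂SH⁺) ≈ -7
PhCH(CH₃)–NH₃⁺ loses NH₃: pKₐ(NH₄⁺) ≈ 9.2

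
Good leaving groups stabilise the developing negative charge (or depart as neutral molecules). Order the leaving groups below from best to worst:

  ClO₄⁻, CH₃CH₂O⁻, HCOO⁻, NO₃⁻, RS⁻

ClO₄⁻ > NO₃⁻ > HCOO⁻ > RS⁻ > CH₃CH₂O⁻

A good leaving group is a weak base: the lower the pKₐ of its conjugate acid, the more readily it departs.
ClO₄⁻: pKₐ(HClO₄) ≈ -10 — extremely weak base; rarely used for safety reasons
NO₃⁻: pKₐ(HNO₃) ≈ -1.3
HCOO⁻: pKₐ(HCOOH) ≈ 3.8 — resonance-stabilised carboxylate
RS⁻: pKₐ(RSH (a thiol)) ≈ 10.5
CH₃CH₂O⁻: pKₐ(CH₃CH₂OH) ≈ 16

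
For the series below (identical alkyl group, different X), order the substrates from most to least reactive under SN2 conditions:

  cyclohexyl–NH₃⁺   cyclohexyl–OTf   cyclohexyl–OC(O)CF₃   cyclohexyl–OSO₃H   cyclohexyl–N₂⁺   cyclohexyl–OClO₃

cyclohexyl–N₂⁺ > cyclohexyl–OTf > cyclohexyl–OClO₃ > cyclohexyl–OSO₃H > cyclohexyl–OC(O)CF₃ > cyclohexyl–NH₃⁺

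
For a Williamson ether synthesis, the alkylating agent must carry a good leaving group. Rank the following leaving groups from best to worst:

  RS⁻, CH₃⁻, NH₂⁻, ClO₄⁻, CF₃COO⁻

ClO₄⁻ > CF₃COO⁻ > RS⁻ > NH₂⁻ > CH₃⁻

The more stable X⁻ (or X) is on its own — i.e. the weaker a base it is — the better a leaving group it makes.
ClO₄⁻: pKₐ(HClO₄) ≈ -10
CF₃COO⁻: pKₐ(CF₃COOH) ≈ 0.2
RS⁻: pKₐ(RSH (a thiol)) ≈ 10.5
NH₂⁻: pKₐ(NH₃) ≈ 38
CH₃⁻: pKₐ(CH₄) ≈ 48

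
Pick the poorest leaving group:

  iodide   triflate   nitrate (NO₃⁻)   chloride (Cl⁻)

nitrate (NO₃⁻)

The more stable X⁻ (or X) is on its own — i.e. the weaker a base it is — the better a leaving group it makes.
triflate: pKₐ(CF₃SO₃H (triflic acid)) ≈ -14
iodide: pKₐ(HI) ≈ -10
chloride (Cl⁻): pKₐ(HCl) ≈ -7
nitrate (NO₃⁻): pKₐ(HNO₃) ≈ -1.3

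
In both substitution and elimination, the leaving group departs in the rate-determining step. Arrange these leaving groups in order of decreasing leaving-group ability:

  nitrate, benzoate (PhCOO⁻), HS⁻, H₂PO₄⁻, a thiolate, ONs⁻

ONs⁻ > nitrate > H₂PO₄⁻ > benzoate (PhCOO⁻) > HS⁻ > a thiolate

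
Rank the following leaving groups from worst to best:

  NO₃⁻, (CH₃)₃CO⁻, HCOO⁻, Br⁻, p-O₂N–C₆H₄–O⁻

(CH₃)₃CO⁻ < p-O₂N–C₆H₄–O⁻ < HCOO⁻ < NO₃⁻ < Br⁻

Leaving-group ability tracks the stability of the departed species; conjugate-acid pKₐ is the usual yardstick (lower pKₐ → better LG).
Br⁻: pKₐ(HBr) ≈ -9 — weak base; good leaving group
NO₃⁻: pKₐ(HNO₃) ≈ -1.3 — resonance-delocalised over three oxygens
HCOO⁻: pKₐ(HCOOH) ≈ 3.8
p-O₂N–C₆H₄–O⁻: pKₐ(p-nitrophenol) ≈ 7.2 — nitro group delocalises the charge; the classic chromogenic LG
(CH₃)₃CO⁻: pKₐ(t-BuOH) ≈ 18 — bulky, strongly basic alkoxide
The question asks for worst first, so the sequence is read in increasing leaving-group ability.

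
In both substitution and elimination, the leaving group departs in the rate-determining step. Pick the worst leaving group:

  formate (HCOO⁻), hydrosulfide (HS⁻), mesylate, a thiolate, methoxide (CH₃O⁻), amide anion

Rank by basicity of the departing species: weakest base leaves most easily.
mesylate: pKₐ(CH₃SO₃H (MsOH)) ≈ -1.9
formate (HCOO⁻): pKₐ(HCOOH) ≈ 3.8
hydrosulfide (HS⁻): pKₐ(H₂S) ≈ 7
a thiolate: pKₐ(RSH (a thiol)) ≈ 10.5
methoxide (CH₃O⁻): pKₐ(CH₃OH) ≈ 15.5
amide anion: pKₐ(NH₃) ≈ 38

amide anion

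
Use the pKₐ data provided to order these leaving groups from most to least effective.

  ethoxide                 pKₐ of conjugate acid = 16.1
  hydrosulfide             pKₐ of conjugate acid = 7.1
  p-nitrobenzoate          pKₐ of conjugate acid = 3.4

Lower conjugate-acid pKₐ ⇒ weaker base ⇒ better leaving group.
Sorting by the given values: p-nitrobenzoate (3.4), hydrosulfide (7.1), ethoxide (16.1).

p-nitrobenzoate > hydrosulfide > ethoxide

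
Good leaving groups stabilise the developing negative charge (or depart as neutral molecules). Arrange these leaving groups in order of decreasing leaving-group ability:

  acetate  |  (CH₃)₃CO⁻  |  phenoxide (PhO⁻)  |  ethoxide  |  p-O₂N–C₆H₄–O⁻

acetate: pKₐ(CH₃COOH) ≈ 4.8 — resonance-stabilised but still a weak base
p-O₂N–C₆H₄–O⁻: pKₐ(p-nitrophenol) ≈ 7.2
phenoxide (PhO⁻): pKₐ(C₆H₅OH (phenol)) ≈ 10 — resonance into the ring helps, but still a poor LG
ethoxide: pKₐ(CH₃CH₂OH) ≈ 16
(CH₃)₃CO⁻: pKₐ(t-BuOH) ≈ 18

acetate > p-O₂N–C₆H₄–O⁻ > phenoxide (PhO⁻) > ethoxide > (CH₃)₃CO⁻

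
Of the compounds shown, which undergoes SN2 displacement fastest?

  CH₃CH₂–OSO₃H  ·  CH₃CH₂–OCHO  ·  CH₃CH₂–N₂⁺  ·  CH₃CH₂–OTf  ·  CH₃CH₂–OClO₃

Identical carbon frameworks mean the comparison reduces to leaving-group quality.
A good leaving group is a weak base: the lower the pKₐ of its conjugate acid, the more readily it departs.
CH₃CH₂–N₂⁺ loses N₂: no meaningful conjugate acid; N₂ departs as an exceptionally stable neutral molecule
CH₃CH₂–OTf loses OTf⁻: pKₐ(CF₃SO₃H (triflic acid)) ≈ -14
CH₃CH₂–OClO₃ loses ClO₄⁻: pKₐ(HClO₄) ≈ -10
CH₃CH₂–OSO₃H loses HSO₄⁻: pKₐ(H₂SO₄) ≈ -3
CH₃CH₂–OCHO loses HCOO⁻: pKₐ(HCOOH) ≈ 3.8

CH₃CH₂–N₂⁺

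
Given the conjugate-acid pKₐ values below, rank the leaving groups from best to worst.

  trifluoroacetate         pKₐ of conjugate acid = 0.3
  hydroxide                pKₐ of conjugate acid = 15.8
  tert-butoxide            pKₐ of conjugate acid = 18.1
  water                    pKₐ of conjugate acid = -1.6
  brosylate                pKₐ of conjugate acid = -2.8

brosylate > water > trifluoroacetate > hydroxide > tert-butoxide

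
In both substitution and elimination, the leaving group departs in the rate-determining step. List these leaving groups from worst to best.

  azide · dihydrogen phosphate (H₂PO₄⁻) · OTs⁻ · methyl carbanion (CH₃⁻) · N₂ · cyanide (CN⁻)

N₂: no meaningful conjugate acid; N₂ departs as an exceptionally stable neutral molecule
OTs⁻: pKₐ(p-CH₃C₆H₄SO₃H (TsOH)) ≈ -2.8
dihydrogen phosphate (H₂PO₄⁻): pKₐ(H₃PO₄) ≈ 2.1
azide: pKₐ(HN₃) ≈ 4.7
cyanide (CN⁻): pKₐ(HCN) ≈ 9.2
methyl carbanion (CH₃⁻): pKₐ(CH₄) ≈ 48
Listed from poorest to best leaving group as asked.

methyl carbanion (CH₃⁻) < cyanide (CN⁻) < azide < dihydrogen phosphate (H₂PO₄⁻) < OTs⁻ < N₂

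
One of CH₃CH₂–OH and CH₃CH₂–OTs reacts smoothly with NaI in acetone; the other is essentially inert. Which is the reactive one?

CH₃CH₂–OTs

From CH₃CH₂–OH the departing group would be OH⁻ (pKₐ(H₂O) ≈ 15.7). Strong base; essentially never leaves without prior activation.
From CH₃CH₂–OTs the leaving group is OTs⁻ (pKₐ(p-CH₃C₆H₄SO₃H (TsOH)) ≈ -2.8). Resonance-delocalised arenesulfonate.
(In practice CH₃CH₂–OTs is made from CH₃CH₂–OH by treatment with TsCl / pyridine, converting the hydroxyl into a tosylate.)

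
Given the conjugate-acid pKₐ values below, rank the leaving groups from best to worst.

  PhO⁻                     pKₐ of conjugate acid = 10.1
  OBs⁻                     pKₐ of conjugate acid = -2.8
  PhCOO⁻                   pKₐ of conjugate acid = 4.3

Lower conjugate-acid pKₐ ⇒ weaker base ⇒ better leaving group.
Sorting by the given values: OBs⁻ (-2.8), PhCOO⁻ (4.3), PhO⁻ (10.1).

OBs⁻ > PhCOO⁻ > PhO⁻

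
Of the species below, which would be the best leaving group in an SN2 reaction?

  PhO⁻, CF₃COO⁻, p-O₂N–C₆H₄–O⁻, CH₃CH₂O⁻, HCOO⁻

CF₃COO⁻

Rank by basicity of the departing species: weakest base leaves most easily.
CF₃COO⁻: pKₐ(CF₃COOH) ≈ 0.2
HCOO⁻: pKₐ(HCOOH) ≈ 3.8
p-O₂N–C₆H₄–O⁻: pKₐ(p-nitrophenol) ≈ 7.2
PhO⁻: pKₐ(C₆H₅OH (phenol)) ≈ 10
CH₃CH₂O⁻: pKₐ(CH₃CH₂OH) ≈ 16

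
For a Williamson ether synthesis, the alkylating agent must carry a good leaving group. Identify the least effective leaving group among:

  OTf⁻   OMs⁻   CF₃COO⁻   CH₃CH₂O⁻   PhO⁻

CH₃CH₂O⁻

OTf⁻: pKₐ(CF₃SO₃H (triflic acid)) ≈ -14
OMs⁻: pKₐ(CH₃SO₃H (MsOH)) ≈ -1.9
CF₃COO⁻: pKₐ(CF₃COOH) ≈ 0.2
PhO⁻: pKₐ(C₆H₅OH (phenol)) ≈ 10
CH₃CH₂O⁻: pKₐ(CH₃CH₂OH) ≈ 16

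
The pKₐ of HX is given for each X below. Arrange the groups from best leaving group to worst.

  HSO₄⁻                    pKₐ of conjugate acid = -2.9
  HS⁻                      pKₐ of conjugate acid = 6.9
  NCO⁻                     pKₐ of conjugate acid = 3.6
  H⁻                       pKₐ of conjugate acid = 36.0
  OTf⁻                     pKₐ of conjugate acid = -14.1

OTf⁻ > HSO₄⁻ > NCO⁻ > HS⁻ > H⁻

Lower conjugate-acid pKₐ ⇒ weaker base ⇒ better leaving group.
Sorting by the given values: OTf⁻ (-14.1), HSO₄⁻ (-2.9), NCO⁻ (3.6), HS⁻ (6.9), H⁻ (36.0).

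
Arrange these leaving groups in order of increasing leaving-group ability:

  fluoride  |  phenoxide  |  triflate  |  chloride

phenoxide < fluoride < chloride < triflate

triflate: pKₐ(CF₃SO₃H (triflic acid)) ≈ -14
chloride: pKₐ(HCl) ≈ -7
fluoride: pKₐ(HF) ≈ 3.2
phenoxide: pKₐ(C₆H₅OH (phenol)) ≈ 10
The question asks for worst first, so the sequence is read in increasing leaving-group ability.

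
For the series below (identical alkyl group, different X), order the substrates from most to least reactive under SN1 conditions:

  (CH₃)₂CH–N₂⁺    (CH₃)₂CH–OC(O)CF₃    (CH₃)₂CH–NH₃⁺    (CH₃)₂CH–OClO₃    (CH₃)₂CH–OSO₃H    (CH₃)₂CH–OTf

Identical carbon frameworks mean the comparison reduces to leaving-group quality.
The more stable X⁻ (or X) is on its own — i.e. the weaker a base it is — the better a leaving group it makes.
(CH₃)₂CH–N₂⁺ loses N₂: no meaningful conjugate acid; N₂ departs as an exceptionally stable neutral molecule
(CH₃)₂CH–OTf loses OTf⁻: pKₐ(CF₃SO₃H (triflic acid)) ≈ -14
(CH₃)₂CH–OClO₃ loses ClO₄⁻: pKₐ(HClO₄) ≈ -10
(CH₃)₂CH–OSO₃H loses HSO₄⁻: pKₐ(H₂SO₄) ≈ -3
(CH₃)₂CH–OC(O)CF₃ loses CF₃COO⁻: pKₐ(CF₃COOH) ≈ 0.2
(CH₃)₂CH–NH₃⁺ loses NH₃: pKₐ(NH₄⁺) ≈ 9.2

(CH₃)₂CH–N₂⁺ > (CH₃)₂CH–OTf > (CH₃)₂CH–OClO₃ > (CH₃)₂CH–OSO₃H > (CH₃)₂CH–OC(O)CF₃ > (CH₃)₂CH–NH₃⁺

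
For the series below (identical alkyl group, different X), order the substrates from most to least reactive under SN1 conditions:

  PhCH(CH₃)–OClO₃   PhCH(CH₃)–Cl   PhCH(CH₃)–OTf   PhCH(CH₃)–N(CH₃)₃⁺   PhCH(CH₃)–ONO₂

Same R in every case — rank the leaving groups.
Leaving-group ability tracks the stability of the departed species; conjugate-acid pKₐ is the usual yardstick (lower pKₐ → better LG).
PhCH(CH₃)–OTf loses OTf⁻: pKₐ(CF₃SO₃H (triflic acid)) ≈ -14
PhCH(CH₃)–OClO₃ loses ClO₄⁻: pKₐ(HClO₄) ≈ -10
PhCH(CH₃)–Cl loses Cl⁻: pKₐ(HCl) ≈ -7
PhCH(CH₃)–ONO₂ loses NO₃⁻: pKₐ(HNO₃) ≈ -1.3
PhCH(CH₃)–N(CH₃)₃⁺ loses NR'₃: pKₐ(R'₃NH⁺) ≈ 10.7

PhCH(CH₃)–OTf > PhCH(CH₃)–OClO₃ > PhCH(CH₃)–Cl > PhCH(CH₃)–ONO₂ > PhCH(CH₃)–N(CH₃)₃⁺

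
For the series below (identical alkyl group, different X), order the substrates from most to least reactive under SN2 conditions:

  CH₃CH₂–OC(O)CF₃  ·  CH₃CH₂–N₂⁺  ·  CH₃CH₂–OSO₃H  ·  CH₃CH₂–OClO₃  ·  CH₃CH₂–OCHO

CH₃CH₂–N₂⁺ > CH₃CH₂–OClO₃ > CH₃CH₂–OSO₃H > CH₃CH₂–OC(O)CF₃ > CH₃CH₂–OCHO

The skeletons are identical, so relative rate is governed entirely by leaving-group ability.
Leaving-group ability tracks the stability of the departed species; conjugate-acid pKₐ is the usual yardstick (lower pKₐ → better LG).
CH₃CH₂–N₂⁺ loses N₂: no meaningful conjugate acid; N₂ departs as an exceptionally stable neutral molecule
CH₃CH₂–OClO₃ loses ClO₄⁻: pKₐ(HClO₄) ≈ -10
CH₃CH₂–OSO₃H loses HSO₄⁻: pKₐ(H₂SO₄) ≈ -3
CH₃CH₂–OC(O)CF₃ loses CF₃COO⁻: pKₐ(CF₃COOH) ≈ 0.2
CH₃CH₂–OCHO loses HCOO⁻: pKₐ(HCOOH) ≈ 3.8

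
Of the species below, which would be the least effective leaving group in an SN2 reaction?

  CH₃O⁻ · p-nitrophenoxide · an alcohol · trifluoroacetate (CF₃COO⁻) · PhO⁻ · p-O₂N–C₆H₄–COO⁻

CH₃O⁻

Rank by basicity of the departing species: weakest base leaves most easily.
an alcohol: pKₐ(R'OH₂⁺) ≈ -2.4
trifluoroacetate (CF₃COO⁻): pKₐ(CF₃COOH) ≈ 0.2
p-O₂N–C₆H₄–COO⁻: pKₐ(p-nitrobenzoic acid) ≈ 3.4
p-nitrophenoxide: pKₐ(p-nitrophenol) ≈ 7.2
PhO⁻: pKₐ(C₆H₅OH (phenol)) ≈ 10
CH₃O⁻: pKₐ(CH₃OH) ≈ 15.5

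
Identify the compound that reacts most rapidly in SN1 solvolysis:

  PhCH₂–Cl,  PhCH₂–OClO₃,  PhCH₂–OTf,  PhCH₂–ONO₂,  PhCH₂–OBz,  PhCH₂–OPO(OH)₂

PhCH₂–OTf

The skeletons are identical, so relative rate is governed entirely by leaving-group ability.
Leaving-group ability tracks the stability of the departed species; conjugate-acid pKₐ is the usual yardstick (lower pKₐ → better LG).
PhCH₂–OTf loses OTf⁻: pKₐ(CF₃SO₃H (triflic acid)) ≈ -14
PhCH₂–OClO₃ loses ClO₄⁻: pKₐ(HClO₄) ≈ -10
PhCH₂–Cl loses Cl⁻: pKₐ(HCl) ≈ -7
PhCH₂–ONO₂ loses NO₃⁻: pKₐ(HNO₃) ≈ -1.3
PhCH₂–OPO(OH)₂ loses H₂PO₄⁻: pKₐ(H₃PO₄) ≈ 2.1
PhCH₂–OBz loses PhCOO⁻: pKₐ(C₆H₅COOH) ≈ 4.2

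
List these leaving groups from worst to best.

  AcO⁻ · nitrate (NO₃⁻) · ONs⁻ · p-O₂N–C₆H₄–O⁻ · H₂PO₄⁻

p-O₂N–C₆H₄–O⁻ < AcO⁻ < H₂PO₄⁻ < nitrate (NO₃⁻) < ONs⁻

ONs⁻: pKₐ(p-O₂NC₆H₄SO₃H) ≈ -3.5
nitrate (NO₃⁻): pKₐ(HNO₃) ≈ -1.3
H₂PO₄⁻: pKₐ(H₃PO₄) ≈ 2.1
AcO⁻: pKₐ(CH₃COOH) ≈ 4.8
p-O₂N–C₆H₄–O⁻: pKₐ(p-nitrophenol) ≈ 7.2
Reversing gives the worst-to-best order requested.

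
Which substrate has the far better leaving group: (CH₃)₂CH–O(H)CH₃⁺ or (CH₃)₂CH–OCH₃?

From (CH₃)₂CH–OCH₃ the departing group would be CH₃O⁻ (pKₐ(CH₃OH) ≈ 15.5). Strong base; alkoxides do not leave unassisted.
From (CH₃)₂CH–O(H)CH₃⁺ the leaving group is R'OH (pKₐ(R'OH₂⁺) ≈ -2.4). Neutral; leaves from a protonated ether (an oxonium ion, R–O(H)R'⁺).
(In practice (CH₃)₂CH–O(H)CH₃⁺ is made from (CH₃)₂CH–OCH₃ by protonation with concentrated HI, allowing neutral methanol, rather than methoxide, to depart.)

(CH₃)₂CH–O(H)CH₃⁺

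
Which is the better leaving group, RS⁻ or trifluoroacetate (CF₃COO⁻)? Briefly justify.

trifluoroacetate (CF₃COO⁻) is the better leaving group.
pKₐ(CF₃COOH) ≈ 0.2 versus pKₐ(RSH (a thiol)) ≈ 10.5: trifluoroacetate (CF₃COO⁻) is the much weaker base.
Strongly electron-withdrawing CF₃ stabilises the carboxylate.

trifluoroacetate (CF₃COO⁻)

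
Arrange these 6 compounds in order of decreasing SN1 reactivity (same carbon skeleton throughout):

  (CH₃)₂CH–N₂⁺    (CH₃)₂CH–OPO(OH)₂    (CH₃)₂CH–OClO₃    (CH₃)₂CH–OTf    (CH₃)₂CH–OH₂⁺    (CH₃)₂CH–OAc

Identical carbon frameworks mean the comparison reduces to leaving-group quality.
A good leaving group is a weak base: the lower the pKₐ of its conjugate acid, the more readily it departs.
(CH₃)₂CH–N₂⁺ loses N₂: no meaningful conjugate acid; N₂ departs as an exceptionally stable neutral molecule
(CH₃)₂CH–OTf loses OTf⁻: pKₐ(CF₃SO₃H (triflic acid)) ≈ -14
(CH₃)₂CH–OClO₃ loses ClO₄⁻: pKₐ(HClO₄) ≈ -10
(CH₃)₂CH–OH₂⁺ loses H₂O: pKₐ(H₃O⁺) ≈ -1.7
(CH₃)₂CH–OPO(OH)₂ loses H₂PO₄⁻: pKₐ(H₃PO₄) ≈ 2.1
(CH₃)₂CH–OAc loses AcO⁻: pKₐ(CH₃COOH) ≈ 4.8

(CH₃)₂CH–N₂⁺ > (CH₃)₂CH–OTf > (CH₃)₂CH–OClO₃ > (CH₃)₂CH–OH₂⁺ > (CH₃)₂CH–OPO(OH)₂ > (CH₃)₂CH–OAc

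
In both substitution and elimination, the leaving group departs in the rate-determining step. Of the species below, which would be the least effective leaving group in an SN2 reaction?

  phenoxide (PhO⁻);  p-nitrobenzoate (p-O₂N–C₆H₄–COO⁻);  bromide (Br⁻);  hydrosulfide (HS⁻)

Rank by basicity of the departing species: weakest base leaves most easily.
bromide (Br⁻): pKₐ(HBr) ≈ -9
p-nitrobenzoate (p-O₂N–C₆H₄–COO⁻): pKₐ(p-nitrobenzoic acid) ≈ 3.4
hydrosulfide (HS⁻): pKₐ(H₂S) ≈ 7
phenoxide (PhO⁻): pKₐ(C₆H₅OH (phenol)) ≈ 10

phenoxide (PhO⁻)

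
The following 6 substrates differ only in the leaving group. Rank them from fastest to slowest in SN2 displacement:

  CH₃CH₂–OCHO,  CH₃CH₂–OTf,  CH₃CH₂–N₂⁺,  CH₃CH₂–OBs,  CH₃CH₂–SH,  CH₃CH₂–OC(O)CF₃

The skeletons are identical, so relative rate is governed entirely by leaving-group ability.
Leaving-group ability tracks the stability of the departed species; conjugate-acid pKₐ is the usual yardstick (lower pKₐ → better LG).
CH₃CH₂–N₂⁺ loses N₂: no meaningful conjugate acid; N₂ departs as an exceptionally stable neutral molecule
CH₃CH₂–OTf loses OTf⁻: pKₐ(CF₃SO₃H (triflic acid)) ≈ -14
CH₃CH₂–OBs loses OBs⁻: pKₐ(p-BrC₆H₄SO₃H) ≈ -2.8
CH₃CH₂–OC(O)CF₃ loses CF₃COO⁻: pKₐ(CF₃COOH) ≈ 0.2
CH₃CH₂–OCHO loses HCOO⁻: pKₐ(HCOOH) ≈ 3.8
CH₃CH₂–SH loses HS⁻: pKₐ(H₂S) ≈ 7

CH₃CH₂–N₂⁺ > CH₃CH₂–OTf > CH₃CH₂–OBs > CH₃CH₂–OC(O)CF₃ > CH₃CH₂–OCHO > CH₃CH₂–SH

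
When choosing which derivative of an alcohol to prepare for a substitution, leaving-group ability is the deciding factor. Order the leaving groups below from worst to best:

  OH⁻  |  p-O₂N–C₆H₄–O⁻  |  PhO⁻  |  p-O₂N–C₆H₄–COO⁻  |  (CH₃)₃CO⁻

(CH₃)₃CO⁻ < OH⁻ < PhO⁻ < p-O₂N–C₆H₄–O⁻ < p-O₂N–C₆H₄–COO⁻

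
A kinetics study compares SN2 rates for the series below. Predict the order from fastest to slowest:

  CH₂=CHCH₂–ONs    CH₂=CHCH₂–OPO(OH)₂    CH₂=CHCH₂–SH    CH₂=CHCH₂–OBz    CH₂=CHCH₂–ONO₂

CH₂=CHCH₂–ONs > CH₂=CHCH₂–ONO₂ > CH₂=CHCH₂–OPO(OH)₂ > CH₂=CHCH₂–OBz > CH₂=CHCH₂–SH

The skeletons are identical, so relative rate is governed entirely by leaving-group ability.
A good leaving group is a weak base: the lower the pKₐ of its conjugate acid, the more readily it departs.
CH₂=CHCH₂–ONs loses ONs⁻: pKₐ(p-O₂NC₆H₄SO₃H) ≈ -3.5
CH₂=CHCH₂–ONO₂ loses NO₃⁻: pKₐ(HNO₃) ≈ -1.3
CH₂=CHCH₂–OPO(OH)₂ loses H₂PO₄⁻: pKₐ(H₃PO₄) ≈ 2.1
CH₂=CHCH₂–OBz loses PhCOO⁻: pKₐ(C₆H₅COOH) ≈ 4.2
CH₂=CHCH₂–SH loses HS⁻: pKₐ(H₂S) ≈ 7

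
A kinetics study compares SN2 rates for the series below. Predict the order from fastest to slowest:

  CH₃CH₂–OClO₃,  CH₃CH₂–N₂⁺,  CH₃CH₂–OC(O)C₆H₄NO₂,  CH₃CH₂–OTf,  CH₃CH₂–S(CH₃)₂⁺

Identical carbon frameworks mean the comparison reduces to leaving-group quality.
The more stable X⁻ (or X) is on its own — i.e. the weaker a base it is — the better a leaving group it makes.
CH₃CH₂–N₂⁺ loses N₂: no meaningful conjugate acid; N₂ departs as an exceptionally stable neutral molecule
CH₃CH₂–OTf loses OTf⁻: pKₐ(CF₃SO₃H (triflic acid)) ≈ -14
CH₃CH₂–OClO₃ loses ClO₄⁻: pKₐ(HClO₄) ≈ -10
CH₃CH₂–S(CH₃)₂⁺ loses SR'₂: pKₐ(R'₂SH⁺) ≈ -7
CH₃CH₂–OC(O)C₆H₄NO₂ loses p-O₂N–C₆H₄–COO⁻: pKₐ(p-nitrobenzoic acid) ≈ 3.4

CH₃CH₂–N₂⁺ > CH₃CH₂–OTf > CH₃CH₂–OClO₃ > CH₃CH₂–S(CH₃)₂⁺ > CH₃CH₂–OC(O)C₆H₄NO₂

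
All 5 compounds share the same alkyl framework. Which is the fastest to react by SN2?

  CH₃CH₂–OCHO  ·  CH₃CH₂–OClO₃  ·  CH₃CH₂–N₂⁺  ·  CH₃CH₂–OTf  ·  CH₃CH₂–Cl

CH₃CH₂–N₂⁺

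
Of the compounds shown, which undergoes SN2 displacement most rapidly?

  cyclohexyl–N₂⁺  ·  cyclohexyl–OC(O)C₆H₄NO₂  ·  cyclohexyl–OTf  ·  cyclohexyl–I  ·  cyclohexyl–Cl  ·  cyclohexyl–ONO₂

Same R in every case — rank the leaving groups.
Leaving-group ability tracks the stability of the departed species; conjugate-acid pKₐ is the usual yardstick (lower pKₐ → better LG).
cyclohexyl–N₂⁺ loses N₂: no meaningful conjugate acid; N₂ departs as an exceptionally stable neutral molecule
cyclohexyl–OTf loses OTf⁻: pKₐ(CF₃SO₃H (triflic acid)) ≈ -14
cyclohexyl–I loses I⁻: pKₐ(HI) ≈ -10
cyclohexyl–Cl loses Cl⁻: pKₐ(HCl) ≈ -7
cyclohexyl–ONO₂ loses NO₃⁻: pKₐ(HNO₃) ≈ -1.3
cyclohexyl–OC(O)C₆H₄NO₂ loses p-O₂N–C₆H₄–COO⁻: pKₐ(p-nitrobenzoic acid) ≈ 3.4

cyclohexyl–N₂⁺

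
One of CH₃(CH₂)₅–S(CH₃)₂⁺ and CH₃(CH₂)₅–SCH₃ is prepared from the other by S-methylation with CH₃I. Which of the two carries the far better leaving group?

CH₃(CH₂)₅–S(CH₃)₂⁺

From CH₃(CH₂)₅–SCH₃ the departing group would be RS⁻ (pKₐ(RSH (a thiol)) ≈ 10.5). Moderately basic; rarely leaves without activation.
From CH₃(CH₂)₅–S(CH₃)₂⁺ the leaving group is SR'₂ (pKₐ(R'₂SH⁺) ≈ -7). Neutral; leaves from a sulfonium salt (R–SR'₂⁺).
S-methylation with CH₃I works by allowing neutral dimethyl sulfide, rather than methanethiolate, to depart, making CH₃(CH₂)₅–S(CH₃)₂⁺ enormously more reactive.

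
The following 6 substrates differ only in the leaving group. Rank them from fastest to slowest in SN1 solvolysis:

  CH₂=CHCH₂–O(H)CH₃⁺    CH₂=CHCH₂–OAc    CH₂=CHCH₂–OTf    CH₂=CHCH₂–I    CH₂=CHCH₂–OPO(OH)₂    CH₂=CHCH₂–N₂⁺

CH₂=CHCH₂–N₂⁺ > CH₂=CHCH₂–OTf > CH₂=CHCH₂–I > CH₂=CHCH₂–O(H)CH₃⁺ > CH₂=CHCH₂–OPO(OH)₂ > CH₂=CHCH₂–OAc

Identical carbon frameworks mean the comparison reduces to leaving-group quality.
Leaving-group ability tracks the stability of the departed species; conjugate-acid pKₐ is the usual yardstick (lower pKₐ → better LG).
CH₂=CHCH₂–N₂⁺ loses N₂: no meaningful conjugate acid; N₂ departs as an exceptionally stable neutral molecule
CH₂=CHCH₂–OTf loses OTf⁻: pKₐ(CF₃SO₃H (triflic acid)) ≈ -14
CH₂=CHCH₂–I loses I⁻: pKₐ(HI) ≈ -10
CH₂=CHCH₂–O(H)CH₃⁺ loses R'OH: pKₐ(R'OH₂⁺) ≈ -2.4
CH₂=CHCH₂–OPO(OH)₂ loses H₂PO₄⁻: pKₐ(H₃PO₄) ≈ 2.1
CH₂=CHCH₂–OAc loses AcO⁻: pKₐ(CH₃COOH) ≈ 4.8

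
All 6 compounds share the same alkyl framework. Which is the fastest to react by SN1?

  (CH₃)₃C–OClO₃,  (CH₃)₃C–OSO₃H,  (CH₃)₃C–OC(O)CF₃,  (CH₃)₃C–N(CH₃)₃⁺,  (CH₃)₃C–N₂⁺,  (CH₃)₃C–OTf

With the same alkyl group throughout, only the leaving group differentiates the rates.
Leaving-group ability tracks the stability of the departed species; conjugate-acid pKₐ is the usual yardstick (lower pKₐ → better LG).
(CH₃)₃C–N₂⁺ loses N₂: no meaningful conjugate acid; N₂ departs as an exceptionally stable neutral molecule
(CH₃)₃C–OTf loses OTf⁻: pKₐ(CF₃SO₃H (triflic acid)) ≈ -14
(CH₃)₃C–OClO₃ loses ClO₄⁻: pKₐ(HClO₄) ≈ -10
(CH₃)₃C–OSO₃H loses HSO₄⁻: pKₐ(H₂SO₄) ≈ -3
(CH₃)₃C–OC(O)CF₃ loses CF₃COO⁻: pKₐ(CF₃COOH) ≈ 0.2
(CH₃)₃C–N(CH₃)₃⁺ loses NR'₃: pKₐ(R'₃NH⁺) ≈ 10.7

(CH₃)₃C–N₂⁺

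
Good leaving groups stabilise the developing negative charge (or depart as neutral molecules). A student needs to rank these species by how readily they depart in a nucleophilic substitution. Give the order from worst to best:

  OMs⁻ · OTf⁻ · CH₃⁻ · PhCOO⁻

CH₃⁻ < PhCOO⁻ < OMs⁻ < OTf⁻

Rank by basicity of the departing species: weakest base leaves most easily.
OTf⁻: pKₐ(CF₃SO₃H (triflic acid)) ≈ -14 — charge spread over three oxygens and a CF₃ group; the premier leaving group in synthesis
OMs⁻: pKₐ(CH₃SO₃H (MsOH)) ≈ -1.9
PhCOO⁻: pKₐ(C₆H₅COOH) ≈ 4.2 — aryl carboxylate
CH₃⁻: pKₐ(CH₄) ≈ 48
Reversing gives the worst-to-best order requested.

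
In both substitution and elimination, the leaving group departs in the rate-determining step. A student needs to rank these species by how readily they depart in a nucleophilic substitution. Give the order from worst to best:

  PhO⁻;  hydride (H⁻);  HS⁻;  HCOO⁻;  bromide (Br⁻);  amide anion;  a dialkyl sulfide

amide anion < hydride (H⁻) < PhO⁻ < HS⁻ < HCOO⁻ < a dialkyl sulfide < bromide (Br⁻)

bromide (Br⁻): pKₐ(HBr) ≈ -9 — weak base; good leaving group
a dialkyl sulfide: pKₐ(R'₂SH⁺) ≈ -7 — neutral; leaves from a sulfonium salt (R–SR'₂⁺)
HCOO⁻: pKₐ(HCOOH) ≈ 3.8
HS⁻: pKₐ(H₂S) ≈ 7
PhO⁻: pKₐ(C₆H₅OH (phenol)) ≈ 10 — resonance into the ring helps, but still a poor LG
hydride (H⁻): pKₐ(H₂) ≈ 36 — extremely strong base; leaves only in special hydride-transfer contexts
amide anion: pKₐ(NH₃) ≈ 38 — extremely strong base; never a leaving group
The question asks for worst first, so the sequence is read in increasing leaving-group ability.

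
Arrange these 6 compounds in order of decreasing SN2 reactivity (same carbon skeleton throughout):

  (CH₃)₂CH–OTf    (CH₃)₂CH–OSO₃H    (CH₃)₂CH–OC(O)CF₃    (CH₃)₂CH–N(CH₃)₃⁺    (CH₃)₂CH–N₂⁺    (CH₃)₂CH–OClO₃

(CH₃)₂CH–N₂⁺ > (CH₃)₂CH–OTf > (CH₃)₂CH–OClO₃ > (CH₃)₂CH–OSO₃H > (CH₃)₂CH–OC(O)CF₃ > (CH₃)₂CH–N(CH₃)₃⁺

With the same alkyl group throughout, only the leaving group differentiates the rates.
Leaving-group ability tracks the stability of the departed species; conjugate-acid pKₐ is the usual yardstick (lower pKₐ → better LG).
(CH₃)₂CH–N₂⁺ loses N₂: no meaningful conjugate acid; N₂ departs as an exceptionally stable neutral molecule
(CH₃)₂CH–OTf loses OTf⁻: pKₐ(CF₃SO₃H (triflic acid)) ≈ -14
(CH₃)₂CH–OClO₃ loses ClO₄⁻: pKₐ(HClO₄) ≈ -10
(CH₃)₂CH–OSO₃H loses HSO₄⁻: pKₐ(H₂SO₄) ≈ -3
(CH₃)₂CH–OC(O)CF₃ loses CF₃COO⁻: pKₐ(CF₃COOH) ≈ 0.2
(CH₃)₂CH–N(CH₃)₃⁺ loses NR'₃: pKₐ(R'₃NH⁺) ≈ 10.7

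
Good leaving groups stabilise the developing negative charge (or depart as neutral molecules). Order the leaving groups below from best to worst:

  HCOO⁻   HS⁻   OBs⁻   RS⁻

OBs⁻ > HCOO⁻ > HS⁻ > RS⁻

Rank by basicity of the departing species: weakest base leaves most easily.
OBs⁻: pKₐ(p-BrC₆H₄SO₃H) ≈ -2.8 — arenesulfonate with a p-bromo substituent
HCOO⁻: pKₐ(HCOOH) ≈ 3.8 — resonance-stabilised carboxylate
HS⁻: pKₐ(H₂S) ≈ 7
RS⁻: pKₐ(RSH (a thiol)) ≈ 10.5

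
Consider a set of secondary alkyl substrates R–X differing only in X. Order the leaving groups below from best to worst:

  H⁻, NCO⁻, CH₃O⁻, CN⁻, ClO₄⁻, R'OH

ClO₄⁻ > R'OH > NCO⁻ > CN⁻ > CH₃O⁻ > H⁻

Rank by basicity of the departing species: weakest base leaves most easily.
ClO₄⁻: pKₐ(HClO₄) ≈ -10
R'OH: pKₐ(R'OH₂⁺) ≈ -2.4
NCO⁻: pKₐ(HOCN) ≈ 3.5
CN⁻: pKₐ(HCN) ≈ 9.2
CH₃O⁻: pKₐ(CH₃OH) ≈ 15.5
H⁻: pKₐ(H₂) ≈ 36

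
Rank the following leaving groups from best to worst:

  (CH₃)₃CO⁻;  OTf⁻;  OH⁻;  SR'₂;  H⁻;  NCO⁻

OTf⁻: pKₐ(CF₃SO₃H (triflic acid)) ≈ -14
SR'₂: pKₐ(R'₂SH⁺) ≈ -7
NCO⁻: pKₐ(HOCN) ≈ 3.5
OH⁻: pKₐ(H₂O) ≈ 15.7 — strong base; essentially never leaves without prior activation
(CH₃)₃CO⁻: pKₐ(t-BuOH) ≈ 18 — bulky, strongly basic alkoxide
H⁻: pKₐ(H₂) ≈ 36 — extremely strong base; leaves only in special hydride-transfer contexts

OTf⁻ > SR'₂ > NCO⁻ > OH⁻ > (CH₃)₃CO⁻ > H⁻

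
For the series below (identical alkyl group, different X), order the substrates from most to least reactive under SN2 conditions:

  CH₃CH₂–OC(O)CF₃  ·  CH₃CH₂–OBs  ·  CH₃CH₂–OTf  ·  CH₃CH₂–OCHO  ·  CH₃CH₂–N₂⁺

CH₃CH₂–N₂⁺ > CH₃CH₂–OTf > CH₃CH₂–OBs > CH₃CH₂–OC(O)CF₃ > CH₃CH₂–OCHO

Identical carbon frameworks mean the comparison reduces to leaving-group quality.
The more stable X⁻ (or X) is on its own — i.e. the weaker a base it is — the better a leaving group it makes.
CH₃CH₂–N₂⁺ loses N₂: no meaningful conjugate acid; N₂ departs as an exceptionally stable neutral molecule
CH₃CH₂–OTf loses OTf⁻: pKₐ(CF₃SO₃H (triflic acid)) ≈ -14
CH₃CH₂–OBs loses OBs⁻: pKₐ(p-BrC₆H₄SO₃H) ≈ -2.8
CH₃CH₂–OC(O)CF₃ loses CF₃COO⁻: pKₐ(CF₃COOH) ≈ 0.2
CH₃CH₂–OCHO loses HCOO⁻: pKₐ(HCOOH) ≈ 3.8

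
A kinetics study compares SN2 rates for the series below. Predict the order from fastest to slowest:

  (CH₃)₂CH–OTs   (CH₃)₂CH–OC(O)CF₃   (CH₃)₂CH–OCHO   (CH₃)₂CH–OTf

(CH₃)₂CH–OTf > (CH₃)₂CH–OTs > (CH₃)₂CH–OC(O)CF₃ > (CH₃)₂CH–OCHO

The skeletons are identical, so relative rate is governed entirely by leaving-group ability.
The more stable X⁻ (or X) is on its own — i.e. the weaker a base it is — the better a leaving group it makes.
(CH₃)₂CH–OTf loses OTf⁻: pKₐ(CF₃SO₃H (triflic acid)) ≈ -14
(CH₃)₂CH–OTs loses OTs⁻: pKₐ(p-CH₃C₆H₄SO₃H (TsOH)) ≈ -2.8
(CH₃)₂CH–OC(O)CF₃ loses CF₃COO⁻: pKₐ(CF₃COOH) ≈ 0.2
(CH₃)₂CH–OCHO loses HCOO⁻: pKₐ(HCOOH) ≈ 3.8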